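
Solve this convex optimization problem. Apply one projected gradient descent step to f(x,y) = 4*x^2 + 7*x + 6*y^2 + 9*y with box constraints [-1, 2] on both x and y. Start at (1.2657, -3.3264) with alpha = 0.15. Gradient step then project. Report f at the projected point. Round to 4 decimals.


Step 1: Compute gradient at (1.2657, -3.3264).
grad_x = 2*4*1.2657 + 7 = 17.1256
grad_y = 2*6*-3.3264 + 9 = -30.9168
Step 2: Gradient step.
x_raw = 1.2657 - 0.15*17.1256 = -1.3031
y_raw = -3.3264 - 0.15*-30.9168 = 1.3111
Step 3: Project onto [-1, 2].
x_proj = clip(-1.3031) = -1.0
y_proj = clip(1.3111) = 1.3111
Step 4: Evaluate f.
f(-1.0, 1.3111) = 19.1143


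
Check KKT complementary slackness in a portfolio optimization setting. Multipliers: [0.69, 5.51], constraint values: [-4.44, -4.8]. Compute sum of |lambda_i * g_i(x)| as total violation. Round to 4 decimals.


KKT complementary slackness check:
lambda_1 * g_1 = 0.69 * -4.44 = -3.0636
lambda_2 * g_2 = 5.51 * -4.8 = -26.448
Total violation = 3.0636 + 26.448 = 29.5116


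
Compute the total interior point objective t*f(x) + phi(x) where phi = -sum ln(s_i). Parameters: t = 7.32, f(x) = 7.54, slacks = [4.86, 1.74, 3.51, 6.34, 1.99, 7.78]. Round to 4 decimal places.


Step 1: Compute log-barrier.
ln values: [1.581, 0.5539, 1.2556, 1.8469, 0.6881, 2.0516]
phi = -(1.581 + 0.5539 + 1.2556 + 1.8469 + 0.6881 + 2.0516) = -7.9771
Step 2: Compute augmented objective.
t*f(x) = 7.32*7.54 = 55.1928
Total = 55.1928 - 7.9771 = 47.2157


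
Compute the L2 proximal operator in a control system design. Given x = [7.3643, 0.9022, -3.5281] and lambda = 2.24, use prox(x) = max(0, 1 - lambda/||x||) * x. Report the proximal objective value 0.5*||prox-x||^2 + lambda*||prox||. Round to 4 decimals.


Step 1: Compute ||x||.
||x|| = 8.2155
Step 2: Compute scaling factor.
scale = max(0, 1 - 2.24/8.2155) = 0.7273
Step 3: prox(x) = [5.3564, 0.6562, -2.5661]
||prox(x)|| = 5.9755
Step 4: Proximal objective.
0.5*||prox-x||^2 = 2.5088
lambda*||prox|| = 13.3851
Total = 15.8939


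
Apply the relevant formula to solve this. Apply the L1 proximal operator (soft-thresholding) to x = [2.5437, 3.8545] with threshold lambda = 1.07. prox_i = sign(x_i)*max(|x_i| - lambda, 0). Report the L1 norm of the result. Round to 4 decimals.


Soft-thresholding with lambda = 1.07:
prox(2.5437) = sign(2.5437)*max(|2.5437| - 1.07, 0) = 1.4737
prox(3.8545) = sign(3.8545)*max(|3.8545| - 1.07, 0) = 2.7845
prox(x) = [1.4737, 2.7845]
||prox(x)||_1 = 1.4737 + 2.7845 = 4.2582


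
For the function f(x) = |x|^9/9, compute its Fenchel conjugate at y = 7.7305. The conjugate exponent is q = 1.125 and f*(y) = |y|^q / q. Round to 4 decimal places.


The conjugate exponent q satisfies 1/p + 1/q = 1.
p = 9, so q = 9/(9 - 1) = 1.125
|y|^q = 7.7305^1.125 = 9.9824
f*(7.7305) = 9.9824 / 1.125 = 8.8732


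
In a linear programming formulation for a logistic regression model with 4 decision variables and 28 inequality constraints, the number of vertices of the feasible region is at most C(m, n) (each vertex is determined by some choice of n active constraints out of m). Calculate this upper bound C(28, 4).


Each vertex corresponds to some choice of n active constraints out of m, so the number of vertices is at most C(m, n) = m! / (n!(m-n)!).
m = 28, n = 4
Numerator: 28 * 27 * 26 * 25
Denominator: 4! = 24
C(28, 4) = 20475


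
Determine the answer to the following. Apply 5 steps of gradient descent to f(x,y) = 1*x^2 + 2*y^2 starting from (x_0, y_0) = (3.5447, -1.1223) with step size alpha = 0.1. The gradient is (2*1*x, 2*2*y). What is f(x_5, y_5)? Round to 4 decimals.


Gradient descent on f(x,y) = 1*x^2 + 2*y^2.
Starting point: (3.5447, -1.1223), alpha = 0.1
Step 1: grad_x = 2*1*3.5447 = 7.0894, grad_y = 2*2*-1.1223 = -4.4892
  x_1 = 3.5447 - 0.1*7.0894 = 2.8358
  y_1 = -1.1223 - 0.1*-4.4892 = -0.6734
Step 2: grad_x = 2*1*2.8358 = 5.6715, grad_y = 2*2*-0.6734 = -2.6935
  x_2 = 2.8358 - 0.1*5.6715 = 2.2686
  y_2 = -0.6734 - 0.1*-2.6935 = -0.404
Step 3: grad_x = 2*1*2.2686 = 4.5372, grad_y = 2*2*-0.404 = -1.6161
  x_3 = 2.2686 - 0.1*4.5372 = 1.8149
  y_3 = -0.404 - 0.1*-1.6161 = -0.2424
Step 4: grad_x = 2*1*1.8149 = 3.6298, grad_y = 2*2*-0.2424 = -0.9697
  x_4 = 1.8149 - 0.1*3.6298 = 1.4519
  y_4 = -0.2424 - 0.1*-0.9697 = -0.1455
Step 5: grad_x = 2*1*1.4519 = 2.9038, grad_y = 2*2*-0.1455 = -0.5818
  x_5 = 1.4519 - 0.1*2.9038 = 1.1615
  y_5 = -0.1455 - 0.1*-0.5818 = -0.0873
f(1.1615, -0.0873) = 1*1.1615^2 + 2*(-0.0873)^2 = 1.3644


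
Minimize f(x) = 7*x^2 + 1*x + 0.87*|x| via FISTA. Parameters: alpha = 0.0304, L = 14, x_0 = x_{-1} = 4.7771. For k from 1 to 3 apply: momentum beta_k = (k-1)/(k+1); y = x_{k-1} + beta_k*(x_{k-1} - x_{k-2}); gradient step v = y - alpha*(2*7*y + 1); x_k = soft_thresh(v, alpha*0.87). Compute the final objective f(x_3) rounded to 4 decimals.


FISTA on f(x) = 7*x^2 + 1*x + 0.87*|x|
L = 14, alpha = 0.0304
Iteration 1: beta = 0.0, y = 4.7771 + 0.0*(4.7771 - 4.7771) = 4.7771
  grad(y) = 67.8794, v = y - alpha*grad = 2.7136
  prox(v) = soft_thresh(2.7136, 0.0264) = 2.6871
Iteration 2: beta = 0.3333, y = 2.6871 + 0.3333*(2.6871 - 4.7771) = 1.9905
  grad(y) = 28.8664, v = y - alpha*grad = 1.1129
  prox(v) = soft_thresh(1.1129, 0.0264) = 1.0865
Iteration 3: beta = 0.5, y = 1.0865 + 0.5*(1.0865 - 2.6871) = 0.2861
  grad(y) = 5.0061, v = y - alpha*grad = 0.134
  prox(v) = soft_thresh(0.134, 0.0264) = 0.1075
f(x_3) = 7*0.1075^2 + 1*0.1075 + 0.87*|0.1075| = 0.282


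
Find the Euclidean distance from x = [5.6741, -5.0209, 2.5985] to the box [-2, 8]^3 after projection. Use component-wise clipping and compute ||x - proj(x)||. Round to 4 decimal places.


Project each component onto [-2, 8].
clip(5.6741) = 5.6741, clip(-5.0209) = -2.0, clip(2.5985) = 2.5985
Projection = [5.6741, -2.0, 2.5985]
Squared diffs: [0.0, 9.1258, 0.0]
Distance = sqrt(9.1258) = 3.0209


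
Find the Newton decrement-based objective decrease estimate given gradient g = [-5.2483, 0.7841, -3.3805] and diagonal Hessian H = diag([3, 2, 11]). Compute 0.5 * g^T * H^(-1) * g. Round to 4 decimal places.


Step 1: H is diagonal, so H^(-1) * g = [-1.7494, 0.3921, -0.3073].
Step 2: g^T H^(-1) g = sum_i g_i^2 / H_ii
  = (-5.2483)^2/3 + (0.7841)^2/2 + (-3.3805)^2/11
  = 9.1816 + 0.3074 + 1.0389 = 10.5278
Step 3: Objective decrease = 0.5 * g^T H^(-1) g = 5.2639


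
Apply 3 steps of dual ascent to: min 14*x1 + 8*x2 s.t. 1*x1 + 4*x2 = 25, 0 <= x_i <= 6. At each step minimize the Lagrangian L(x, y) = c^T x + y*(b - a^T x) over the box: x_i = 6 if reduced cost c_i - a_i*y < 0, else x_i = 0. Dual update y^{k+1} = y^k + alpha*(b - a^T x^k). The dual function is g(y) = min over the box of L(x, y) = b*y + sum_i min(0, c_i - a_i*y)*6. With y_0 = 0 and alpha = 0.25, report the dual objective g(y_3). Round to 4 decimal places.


Dual ascent for LP: min 14*x1 + 8*x2, 1*x1 + 4*x2 = 25, 0 <= x_i <= 6
Step 1: y^k = 0.0, reduced costs: (14.0, 8.0)
  x^k = (0.0, 0.0), subgradient = b - a^T x = 25.0
  y^{k+1} = 0.0 + 0.25*25.0 = 6.25
Step 2: y^k = 6.25, reduced costs: (7.75, -17.0)
  x^k = (0.0, 6.0), subgradient = b - a^T x = 1.0
  y^{k+1} = 6.25 + 0.25*1.0 = 6.5
Step 3: y^k = 6.5, reduced costs: (7.5, -18.0)
  x^k = (0.0, 6.0), subgradient = b - a^T x = 1.0
  y^{k+1} = 6.5 + 0.25*1.0 = 6.75
Dual objective at y_3 = 6.75: reduced costs (7.25, -19.0), box minimizer x = (0.0, 6.0)
g(y_3) = b*y + (c1 - a1*y)*x1 + (c2 - a2*y)*x2 = 25*6.75 + 7.25*0.0 + (-19.0)*6.0 = 168.75 + 0.0 - 114.0 = 54.75


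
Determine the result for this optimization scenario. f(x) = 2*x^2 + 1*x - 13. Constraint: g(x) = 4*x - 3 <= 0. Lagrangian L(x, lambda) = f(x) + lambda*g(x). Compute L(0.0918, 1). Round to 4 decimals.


Step 1: Evaluate f(x).
f(0.0918) = 2*0.0918^2 + 1*0.0918 - 13 = -12.8913
Step 2: Evaluate g(x).
g(0.0918) = 4*0.0918 - 3 = -2.6328
Step 3: Compute Lagrangian.
L = -12.8913 + 1*-2.6328 = -15.5241


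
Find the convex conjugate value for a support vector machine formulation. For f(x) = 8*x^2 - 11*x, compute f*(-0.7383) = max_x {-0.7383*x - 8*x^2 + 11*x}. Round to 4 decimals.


f*(y) = sup_x {y*x - a*x^2 - b*x} = sup_x {(y-b)*x - a*x^2}
FOC: (y - b) - 2a*x = 0 => x* = (y - b)/(2a)
x* = (-0.7383 + 11)/(2*8) = 0.6414
f*(-0.7383) = (y-b)^2/(4a) = (-0.7383 + 11)^2/(4*8)
= 105.3025/32 = 3.2907


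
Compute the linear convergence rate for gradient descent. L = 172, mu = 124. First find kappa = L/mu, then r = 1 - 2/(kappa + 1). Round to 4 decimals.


Step 1: Compute the condition number.
kappa = L/mu = 172/124 = 1.3871
Step 2: Compute the convergence rate.
r = 1 - 2/(kappa + 1) = 1 - 2*mu/(L + mu) = (L - mu)/(L + mu) = 48/296 = 0.1622


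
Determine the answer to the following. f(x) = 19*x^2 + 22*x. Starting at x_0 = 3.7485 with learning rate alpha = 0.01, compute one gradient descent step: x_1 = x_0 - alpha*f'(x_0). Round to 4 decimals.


We compute the gradient at x_0 and apply the update.
f'(x) = 38*x + 22
f'(3.7485) = 38*3.7485 + 22 = 164.443
x_1 = 3.7485 - 0.01*164.443 = 2.1041


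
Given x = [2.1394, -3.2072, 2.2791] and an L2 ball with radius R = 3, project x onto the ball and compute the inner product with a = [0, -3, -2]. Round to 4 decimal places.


Step 1: Compute ||x|| (intermediates to 6 decimals).
||x|| = sqrt(2.1394^2 + (-3.2072)^2 + 2.2791^2) = 4.478556
Step 2: Project.
Since ||x|| > R, scale = R/||x|| = 3/4.478556 = 0.669859, proj(x) = scale * x
proj(x) = [1.433096, -2.148372, 1.526676]
Step 3: Dot product.
a^T * proj(x) = 0*1.433096 - 3*(-2.148372) - 2*1.526676 = 3.3918


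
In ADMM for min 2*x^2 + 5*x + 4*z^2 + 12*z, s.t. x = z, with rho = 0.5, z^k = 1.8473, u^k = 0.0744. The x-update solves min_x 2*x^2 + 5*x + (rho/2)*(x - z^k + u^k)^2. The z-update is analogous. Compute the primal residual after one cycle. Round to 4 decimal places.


ADMM iteration with rho = 0.5, z^k = 1.8473, u^k = 0.0744
Step 1: x-update.
Minimize 2*x^2 + 5*x + (0.5/2)*(x - 1.8473 + 0.0744)^2
FOC: (2*2 + 0.5)*x = -5 + 0.5*(1.8473 - 0.0744)
x^{k+1} = -0.9141
Step 2: z-update.
Minimize 4*z^2 + 12*z + (0.5/2)*(-0.9141 - z + 0.0744)^2
FOC: (2*4 + 0.5)*z = -12 + 0.5*(-0.9141 + 0.0744)
z^{k+1} = -1.4612
Step 3: u-update.
u^{k+1} = 0.0744 - 0.9141 + 1.4612 = 0.6214
Step 4: Primal residual = |-0.9141 + 1.4612| = 0.547


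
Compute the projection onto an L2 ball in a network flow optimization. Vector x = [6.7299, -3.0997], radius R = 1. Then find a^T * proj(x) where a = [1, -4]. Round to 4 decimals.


Step 1: Compute ||x|| (intermediates to 6 decimals).
||x|| = sqrt(6.7299^2 + (-3.0997)^2) = 7.409433
Step 2: Project.
Since ||x|| > R, scale = R/||x|| = 1/7.409433 = 0.134963, proj(x) = scale * x
proj(x) = [0.908287, -0.418345]
Step 3: Dot product.
a^T * proj(x) = 1*0.908287 - 4*(-0.418345) = 2.5817


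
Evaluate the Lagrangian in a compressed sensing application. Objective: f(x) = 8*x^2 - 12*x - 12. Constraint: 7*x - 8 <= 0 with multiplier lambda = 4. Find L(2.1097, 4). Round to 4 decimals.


Step 1: Evaluate f(x).
f(2.1097) = 8*2.1097^2 - 12*2.1097 - 12 = -1.7097
Step 2: Evaluate g(x).
g(2.1097) = 7*2.1097 - 8 = 6.7679
Step 3: Compute Lagrangian.
L = -1.7097 + 4*6.7679 = 25.3619


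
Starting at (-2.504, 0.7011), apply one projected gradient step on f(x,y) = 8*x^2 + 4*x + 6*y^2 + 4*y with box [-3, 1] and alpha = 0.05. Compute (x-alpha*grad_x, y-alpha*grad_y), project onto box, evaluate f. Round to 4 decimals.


Step 1: Compute gradient at (-2.504, 0.7011).
grad_x = 2*8*-2.504 + 4 = -36.064
grad_y = 2*6*0.7011 + 4 = 12.4132
Step 2: Gradient step.
x_raw = -2.504 - 0.05*-36.064 = -0.7008
y_raw = 0.7011 - 0.05*12.4132 = 0.0804
Step 3: Project onto [-3, 1].
x_proj = clip(-0.7008) = -0.7008
y_proj = clip(0.0804) = 0.0804
Step 4: Evaluate f.
f(-0.7008, 0.0804) = 1.4863


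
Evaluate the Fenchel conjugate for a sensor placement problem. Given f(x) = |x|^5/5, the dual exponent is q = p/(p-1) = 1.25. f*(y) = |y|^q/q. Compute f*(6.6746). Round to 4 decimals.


The conjugate exponent q satisfies 1/p + 1/q = 1.
p = 5, so q = 5/(5 - 1) = 1.25
|y|^q = 6.6746^1.25 = 10.7283
f*(6.6746) = 10.7283 / 1.25 = 8.5827


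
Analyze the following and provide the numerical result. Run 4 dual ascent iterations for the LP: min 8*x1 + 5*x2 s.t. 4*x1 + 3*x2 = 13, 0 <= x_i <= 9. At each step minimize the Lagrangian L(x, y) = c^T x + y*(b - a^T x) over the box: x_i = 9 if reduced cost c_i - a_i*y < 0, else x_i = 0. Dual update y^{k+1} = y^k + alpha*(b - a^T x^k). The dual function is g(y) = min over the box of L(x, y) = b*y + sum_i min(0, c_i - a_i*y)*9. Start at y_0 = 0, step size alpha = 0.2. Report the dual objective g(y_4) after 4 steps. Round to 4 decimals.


Dual ascent for LP: min 8*x1 + 5*x2, 4*x1 + 3*x2 = 13, 0 <= x_i <= 9
Step 1: y^k = 0.0, reduced costs: (8.0, 5.0)
  x^k = (0.0, 0.0), subgradient = b - a^T x = 13.0
  y^{k+1} = 0.0 + 0.2*13.0 = 2.6
Step 2: y^k = 2.6, reduced costs: (-2.4, -2.8)
  x^k = (9.0, 9.0), subgradient = b - a^T x = -50.0
  y^{k+1} = 2.6 + 0.2*-50.0 = -7.4
Step 3: y^k = -7.4, reduced costs: (37.6, 27.2)
  x^k = (0.0, 0.0), subgradient = b - a^T x = 13.0
  y^{k+1} = -7.4 + 0.2*13.0 = -4.8
Step 4: y^k = -4.8, reduced costs: (27.2, 19.4)
  x^k = (0.0, 0.0), subgradient = b - a^T x = 13.0
  y^{k+1} = -4.8 + 0.2*13.0 = -2.2
Dual objective at y_4 = -2.2: reduced costs (16.8, 11.6), box minimizer x = (0.0, 0.0)
g(y_4) = b*y + (c1 - a1*y)*x1 + (c2 - a2*y)*x2 = 13*(-2.2) + 16.8*0.0 + 11.6*0.0 = -28.6 + 0.0 + 0.0 = -28.6


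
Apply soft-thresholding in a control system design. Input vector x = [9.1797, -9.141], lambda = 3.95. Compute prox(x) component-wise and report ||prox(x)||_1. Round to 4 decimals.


Soft-thresholding with lambda = 3.95:
prox(9.1797) = sign(9.1797)*max(|9.1797| - 3.95, 0) = 5.2297
prox(-9.141) = sign(-9.141)*max(|-9.141| - 3.95, 0) = -5.191
prox(x) = [5.2297, -5.191]
||prox(x)||_1 = 5.2297 + 5.191 = 10.4207


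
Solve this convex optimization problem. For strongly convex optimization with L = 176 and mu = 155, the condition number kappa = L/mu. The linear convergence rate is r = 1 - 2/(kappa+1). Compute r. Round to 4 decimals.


Step 1: Compute the condition number.
kappa = L/mu = 176/155 = 1.1355
Step 2: Compute the convergence rate.
r = 1 - 2/(kappa + 1) = 1 - 2*mu/(L + mu) = (L - mu)/(L + mu) = 21/331 = 0.0634


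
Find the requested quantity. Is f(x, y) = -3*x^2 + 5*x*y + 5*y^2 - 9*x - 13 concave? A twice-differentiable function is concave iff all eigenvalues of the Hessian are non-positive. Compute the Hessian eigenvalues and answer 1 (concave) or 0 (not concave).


The Hessian of f(x,y) = -3*x^2 + 5*x*y + 5*y^2 - 9*x - 13 is:
H = [[-6, 5], [5, 10]]
Trace = -6 + 10 = 4
Determinant = -6*10 - (5)^2 = -85
Discriminant = (4)^2 - 4*-85 = 356.0
Eigenvalues: lambda_1 = -7.434, lambda_2 = 11.434
The function is not concave.

0


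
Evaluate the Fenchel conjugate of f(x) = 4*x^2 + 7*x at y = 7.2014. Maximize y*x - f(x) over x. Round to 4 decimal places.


f*(y) = sup_x {y*x - a*x^2 - b*x} = sup_x {(y-b)*x - a*x^2}
FOC: (y - b) - 2a*x = 0 => x* = (y - b)/(2a)
x* = (7.2014 - 7)/(2*4) = 0.0252
f*(7.2014) = (y-b)^2/(4a) = (7.2014 - 7)^2/(4*4)
= 0.0406/16 = 0.0025


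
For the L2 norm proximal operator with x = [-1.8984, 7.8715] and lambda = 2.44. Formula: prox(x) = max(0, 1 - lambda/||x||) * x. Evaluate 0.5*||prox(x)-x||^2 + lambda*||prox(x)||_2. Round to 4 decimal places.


Step 1: Compute ||x||.
||x|| = 8.0972
Step 2: Compute scaling factor.
scale = max(0, 1 - 2.44/8.0972) = 0.6987
Step 3: prox(x) = [-1.3263, 5.4995]
||prox(x)|| = 5.6572
Step 4: Proximal objective.
0.5*||prox-x||^2 = 2.9768
lambda*||prox|| = 13.8036
Total = 16.7803


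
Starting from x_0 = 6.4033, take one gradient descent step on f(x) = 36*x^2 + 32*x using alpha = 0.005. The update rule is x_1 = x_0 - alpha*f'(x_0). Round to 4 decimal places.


We compute the gradient at x_0 and apply the update.
f'(x) = 72*x + 32
f'(6.4033) = 72*6.4033 + 32 = 493.0376
x_1 = 6.4033 - 0.005*493.0376 = 3.9381


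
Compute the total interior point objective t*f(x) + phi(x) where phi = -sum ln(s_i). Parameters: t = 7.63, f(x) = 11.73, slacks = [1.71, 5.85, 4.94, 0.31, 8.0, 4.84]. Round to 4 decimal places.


Step 1: Compute log-barrier.
ln values: [0.5365, 1.7664, 1.5974, -1.1712, 2.0794, 1.5769]
phi = -(0.5365 + 1.7664 + 1.5974 - 1.1712 + 2.0794 + 1.5769) = -6.3855
Step 2: Compute augmented objective.
t*f(x) = 7.63*11.73 = 89.4999
Total = 89.4999 - 6.3855 = 83.1144


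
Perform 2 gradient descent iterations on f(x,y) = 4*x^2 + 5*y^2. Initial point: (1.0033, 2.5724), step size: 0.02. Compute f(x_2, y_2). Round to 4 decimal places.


Gradient descent on f(x,y) = 4*x^2 + 5*y^2.
Starting point: (1.0033, 2.5724), alpha = 0.02
Step 1: grad_x = 2*4*1.0033 = 8.0264, grad_y = 2*5*2.5724 = 25.724
  x_1 = 1.0033 - 0.02*8.0264 = 0.8428
  y_1 = 2.5724 - 0.02*25.724 = 2.0579
Step 2: grad_x = 2*4*0.8428 = 6.7422, grad_y = 2*5*2.0579 = 20.5792
  x_2 = 0.8428 - 0.02*6.7422 = 0.7079
  y_2 = 2.0579 - 0.02*20.5792 = 1.6463
f(0.7079, 1.6463) = 4*0.7079^2 + 5*1.6463^2 = 15.5568


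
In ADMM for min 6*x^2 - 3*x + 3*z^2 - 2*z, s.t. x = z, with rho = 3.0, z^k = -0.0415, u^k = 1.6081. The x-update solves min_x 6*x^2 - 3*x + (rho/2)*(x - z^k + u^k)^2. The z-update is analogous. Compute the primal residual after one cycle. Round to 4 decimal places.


ADMM iteration with rho = 3.0, z^k = -0.0415, u^k = 1.6081
Step 1: x-update.
Minimize 6*x^2 - 3*x + (3.0/2)*(x + 0.0415 + 1.6081)^2
FOC: (2*6 + 3.0)*x = 3 + 3.0*(-0.0415 - 1.6081)
x^{k+1} = -0.1299
Step 2: z-update.
Minimize 3*z^2 - 2*z + (3.0/2)*(-0.1299 - z + 1.6081)^2
FOC: (2*3 + 3.0)*z = 2 + 3.0*(-0.1299 + 1.6081)
z^{k+1} = 0.7149
Step 3: u-update.
u^{k+1} = 1.6081 - 0.1299 - 0.7149 = 0.7632
Step 4: Primal residual = |-0.1299 - 0.7149| = 0.8449


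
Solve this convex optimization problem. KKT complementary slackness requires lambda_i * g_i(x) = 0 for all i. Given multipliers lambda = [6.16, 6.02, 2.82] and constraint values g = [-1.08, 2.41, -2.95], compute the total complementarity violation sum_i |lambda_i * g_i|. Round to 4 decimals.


KKT complementary slackness check:
lambda_1 * g_1 = 6.16 * -1.08 = -6.6528
lambda_2 * g_2 = 6.02 * 2.41 = 14.5082
lambda_3 * g_3 = 2.82 * -2.95 = -8.319
Total violation = 6.6528 + 14.5082 + 8.319 = 29.48


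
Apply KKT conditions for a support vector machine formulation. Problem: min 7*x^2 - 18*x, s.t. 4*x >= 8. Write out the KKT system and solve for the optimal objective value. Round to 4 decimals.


Step 1: Try lambda = 0 (constraint inactive).
x_unc = 18/(2*7) = 1.2857
Check: 4*1.2857 = 5.1428 < 8 -- violated!
Step 2: Constraint must be active: 4*x = 8
x* = 8/4 = 2.0
lambda = (2*7*2.0 - 18)/4 = 2.5
Step 3: Compute optimal value.
f(x*) = 7*2.0^2 - 18*2.0 = -8.0


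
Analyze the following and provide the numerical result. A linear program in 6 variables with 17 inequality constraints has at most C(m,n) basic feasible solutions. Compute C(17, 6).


Each vertex corresponds to some choice of n active constraints out of m, so the number of vertices is at most C(m, n) = m! / (n!(m-n)!).
m = 17, n = 6
Numerator: 17 * 16 * 15 * 14 * 13 * 12
Denominator: 6! = 720
C(17, 6) = 12376


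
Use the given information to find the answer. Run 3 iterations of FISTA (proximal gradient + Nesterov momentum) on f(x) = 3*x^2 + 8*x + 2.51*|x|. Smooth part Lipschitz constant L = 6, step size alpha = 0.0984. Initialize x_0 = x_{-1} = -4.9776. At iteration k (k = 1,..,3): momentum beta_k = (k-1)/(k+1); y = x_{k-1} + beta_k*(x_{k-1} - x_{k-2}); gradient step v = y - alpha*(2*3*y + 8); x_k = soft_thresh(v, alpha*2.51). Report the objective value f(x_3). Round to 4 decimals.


FISTA on f(x) = 3*x^2 + 8*x + 2.51*|x|
L = 6, alpha = 0.0984
Iteration 1: beta = 0.0, y = -4.9776 + 0.0*(-4.9776 + 4.9776) = -4.9776
  grad(y) = -21.8656, v = y - alpha*grad = -2.826
  prox(v) = soft_thresh(-2.826, 0.247) = -2.579
Iteration 2: beta = 0.3333, y = -2.579 + 0.3333*(-2.579 + 4.9776) = -1.7795
  grad(y) = -2.6771, v = y - alpha*grad = -1.5161
  prox(v) = soft_thresh(-1.5161, 0.247) = -1.2691
Iteration 3: beta = 0.5, y = -1.2691 + 0.5*(-1.2691 + 2.579) = -0.6141
  grad(y) = 4.3152, v = y - alpha*grad = -1.0388
  prox(v) = soft_thresh(-1.0388, 0.247) = -0.7918
f(x_3) = 3*(-0.7918)^2 + 8*(-0.7918) + 2.51*|-0.7918| = -2.4661


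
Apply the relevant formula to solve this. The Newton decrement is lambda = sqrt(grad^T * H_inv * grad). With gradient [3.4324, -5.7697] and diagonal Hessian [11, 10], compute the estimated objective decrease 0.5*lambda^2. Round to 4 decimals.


Step 1: H is diagonal, so H^(-1) * g = [0.312, -0.577].
Step 2: g^T H^(-1) g = sum_i g_i^2 / H_ii
  = (3.4324)^2/11 + (-5.7697)^2/10
  = 1.071 + 3.3289 = 4.4
Step 3: Objective decrease = 0.5 * g^T H^(-1) g = 2.2


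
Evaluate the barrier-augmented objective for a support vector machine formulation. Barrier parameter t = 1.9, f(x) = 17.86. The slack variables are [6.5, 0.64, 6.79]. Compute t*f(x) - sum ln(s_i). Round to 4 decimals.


Step 1: Compute log-barrier.
ln values: [1.8718, -0.4463, 1.9155]
phi = -(1.8718 - 0.4463 + 1.9155) = -3.341
Step 2: Compute augmented objective.
t*f(x) = 1.9*17.86 = 33.934
Total = 33.934 - 3.341 = 30.593


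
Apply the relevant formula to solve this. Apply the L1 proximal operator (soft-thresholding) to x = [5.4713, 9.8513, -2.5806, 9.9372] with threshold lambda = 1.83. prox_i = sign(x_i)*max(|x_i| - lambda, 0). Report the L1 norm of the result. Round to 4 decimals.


Soft-thresholding with lambda = 1.83:
prox(5.4713) = sign(5.4713)*max(|5.4713| - 1.83, 0) = 3.6413
prox(9.8513) = sign(9.8513)*max(|9.8513| - 1.83, 0) = 8.0213
prox(-2.5806) = sign(-2.5806)*max(|-2.5806| - 1.83, 0) = -0.7506
prox(9.9372) = sign(9.9372)*max(|9.9372| - 1.83, 0) = 8.1072
prox(x) = [3.6413, 8.0213, -0.7506, 8.1072]
||prox(x)||_1 = 3.6413 + 8.0213 + 0.7506 + 8.1072 = 20.5204


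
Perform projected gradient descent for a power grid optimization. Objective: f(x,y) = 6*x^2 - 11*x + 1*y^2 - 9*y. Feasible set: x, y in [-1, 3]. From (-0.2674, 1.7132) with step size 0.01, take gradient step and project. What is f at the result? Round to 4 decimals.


Step 1: Compute gradient at (-0.2674, 1.7132).
grad_x = 2*6*-0.2674 - 11 = -14.2088
grad_y = 2*1*1.7132 - 9 = -5.5736
Step 2: Gradient step.
x_raw = -0.2674 - 0.01*-14.2088 = -0.1253
y_raw = 1.7132 - 0.01*-5.5736 = 1.7689
Step 3: Project onto [-1, 3].
x_proj = clip(-0.1253) = -0.1253
y_proj = clip(1.7689) = 1.7689
Step 4: Evaluate f.
f(-0.1253, 1.7689) = -11.3186


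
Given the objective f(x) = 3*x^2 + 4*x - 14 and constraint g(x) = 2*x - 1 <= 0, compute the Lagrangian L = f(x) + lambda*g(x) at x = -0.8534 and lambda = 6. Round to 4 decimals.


Step 1: Evaluate f(x).
f(-0.8534) = 3*(-0.8534)^2 + 4*(-0.8534) - 14 = -15.2287
Step 2: Evaluate g(x).
g(-0.8534) = 2*-0.8534 - 1 = -2.7068
Step 3: Compute Lagrangian.
L = -15.2287 + 6*-2.7068 = -31.4695


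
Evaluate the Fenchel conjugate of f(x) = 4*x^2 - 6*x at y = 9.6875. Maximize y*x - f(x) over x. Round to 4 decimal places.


f*(y) = sup_x {y*x - a*x^2 - b*x} = sup_x {(y-b)*x - a*x^2}
FOC: (y - b) - 2a*x = 0 => x* = (y - b)/(2a)
x* = (9.6875 + 6)/(2*4) = 1.9609
f*(9.6875) = (y-b)^2/(4a) = (9.6875 + 6)^2/(4*4)
= 246.0977/16 = 15.3811


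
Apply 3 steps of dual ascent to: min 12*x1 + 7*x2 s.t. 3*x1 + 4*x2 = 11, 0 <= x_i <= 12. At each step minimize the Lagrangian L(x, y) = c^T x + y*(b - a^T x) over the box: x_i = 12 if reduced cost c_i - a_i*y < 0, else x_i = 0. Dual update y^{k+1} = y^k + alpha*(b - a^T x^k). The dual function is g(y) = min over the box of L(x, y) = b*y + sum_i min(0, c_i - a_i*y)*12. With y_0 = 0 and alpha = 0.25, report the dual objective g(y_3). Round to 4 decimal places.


Dual ascent for LP: min 12*x1 + 7*x2, 3*x1 + 4*x2 = 11, 0 <= x_i <= 12
Step 1: y^k = 0.0, reduced costs: (12.0, 7.0)
  x^k = (0.0, 0.0), subgradient = b - a^T x = 11.0
  y^{k+1} = 0.0 + 0.25*11.0 = 2.75
Step 2: y^k = 2.75, reduced costs: (3.75, -4.0)
  x^k = (0.0, 12.0), subgradient = b - a^T x = -37.0
  y^{k+1} = 2.75 + 0.25*-37.0 = -6.5
Step 3: y^k = -6.5, reduced costs: (31.5, 33.0)
  x^k = (0.0, 0.0), subgradient = b - a^T x = 11.0
  y^{k+1} = -6.5 + 0.25*11.0 = -3.75
Dual objective at y_3 = -3.75: reduced costs (23.25, 22.0), box minimizer x = (0.0, 0.0)
g(y_3) = b*y + (c1 - a1*y)*x1 + (c2 - a2*y)*x2 = 11*(-3.75) + 23.25*0.0 + 22.0*0.0 = -41.25 + 0.0 + 0.0 = -41.25


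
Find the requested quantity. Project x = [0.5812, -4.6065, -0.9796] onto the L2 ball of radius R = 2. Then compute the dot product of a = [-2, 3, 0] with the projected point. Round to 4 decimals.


Step 1: Compute ||x|| (intermediates to 6 decimals).
||x|| = sqrt(0.5812^2 + (-4.6065)^2 + (-0.9796)^2) = 4.745235
Step 2: Project.
Since ||x|| > R, scale = R/||x|| = 2/4.745235 = 0.421475, proj(x) = scale * x
proj(x) = [0.244961, -1.941525, -0.412877]
Step 3: Dot product.
a^T * proj(x) = -2*0.244961 + 3*(-1.941525) + 0*(-0.412877) = -6.3145


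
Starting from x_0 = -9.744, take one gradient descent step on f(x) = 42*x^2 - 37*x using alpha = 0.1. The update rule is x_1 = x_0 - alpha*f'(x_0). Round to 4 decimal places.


We compute the gradient at x_0 and apply the update.
f'(x) = 84*x - 37
f'(-9.744) = 84*-9.744 - 37 = -855.496
x_1 = -9.744 - 0.1*-855.496 = 75.8056


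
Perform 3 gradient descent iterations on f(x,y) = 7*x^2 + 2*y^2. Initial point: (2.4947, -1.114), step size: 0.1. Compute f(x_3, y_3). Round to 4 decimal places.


Gradient descent on f(x,y) = 7*x^2 + 2*y^2.
Starting point: (2.4947, -1.114), alpha = 0.1
Step 1: grad_x = 2*7*2.4947 = 34.9258, grad_y = 2*2*-1.114 = -4.456
  x_1 = 2.4947 - 0.1*34.9258 = -0.9979
  y_1 = -1.114 - 0.1*-4.456 = -0.6684
Step 2: grad_x = 2*7*-0.9979 = -13.9703, grad_y = 2*2*-0.6684 = -2.6736
  x_2 = -0.9979 - 0.1*-13.9703 = 0.3992
  y_2 = -0.6684 - 0.1*-2.6736 = -0.401
Step 3: grad_x = 2*7*0.3992 = 5.5881, grad_y = 2*2*-0.401 = -1.6042
  x_3 = 0.3992 - 0.1*5.5881 = -0.1597
  y_3 = -0.401 - 0.1*-1.6042 = -0.2406
f(-0.1597, -0.2406) = 7*(-0.1597)^2 + 2*(-0.2406)^2 = 0.2942


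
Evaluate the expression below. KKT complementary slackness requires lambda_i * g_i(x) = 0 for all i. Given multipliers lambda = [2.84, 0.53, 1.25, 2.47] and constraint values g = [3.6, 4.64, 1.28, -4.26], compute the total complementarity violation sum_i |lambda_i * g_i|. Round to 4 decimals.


KKT complementary slackness check:
lambda_1 * g_1 = 2.84 * 3.6 = 10.224
lambda_2 * g_2 = 0.53 * 4.64 = 2.4592
lambda_3 * g_3 = 1.25 * 1.28 = 1.6
lambda_4 * g_4 = 2.47 * -4.26 = -10.5222
Total violation = 10.224 + 2.4592 + 1.6 + 10.5222 = 24.8054


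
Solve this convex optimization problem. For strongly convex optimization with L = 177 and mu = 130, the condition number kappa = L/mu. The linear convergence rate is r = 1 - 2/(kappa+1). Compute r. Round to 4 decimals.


Step 1: Compute the condition number.
kappa = L/mu = 177/130 = 1.3615
Step 2: Compute the convergence rate.
r = 1 - 2/(kappa + 1) = 1 - 2*mu/(L + mu) = (L - mu)/(L + mu) = 47/307 = 0.1531


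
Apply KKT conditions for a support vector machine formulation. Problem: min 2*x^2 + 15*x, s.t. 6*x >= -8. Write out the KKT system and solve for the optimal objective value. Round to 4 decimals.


Step 1: Try lambda = 0 (constraint inactive).
x_unc = -15/(2*2) = -3.75
Check: 6*-3.75 = -22.5 < -8 -- violated!
Step 2: Constraint must be active: 6*x = -8
x* = -8/6 = -4/3 = -1.3333 (rounded; the exact value -4/3 is used below)
lambda = (2*2*(-4/3) + 15)/6 = 1.6111
Step 3: Compute optimal value.
f(x*) = 2*(-4/3)^2 + 15*(-4/3) = -16.4444


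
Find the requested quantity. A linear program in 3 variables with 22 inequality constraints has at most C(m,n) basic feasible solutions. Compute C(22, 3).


Each vertex corresponds to some choice of n active constraints out of m, so the number of vertices is at most C(m, n) = m! / (n!(m-n)!).
m = 22, n = 3
Numerator: 22 * 21 * 20
Denominator: 3! = 6
C(22, 3) = 1540


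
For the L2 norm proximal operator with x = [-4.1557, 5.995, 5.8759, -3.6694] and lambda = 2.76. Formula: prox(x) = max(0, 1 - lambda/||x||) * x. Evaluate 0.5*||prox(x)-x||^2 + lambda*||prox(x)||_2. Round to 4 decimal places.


Step 1: Compute ||x||.
||x|| = 10.0598
Step 2: Compute scaling factor.
scale = max(0, 1 - 2.76/10.0598) = 0.7256
Step 3: prox(x) = [-3.0156, 4.3502, 4.2638, -2.6627]
||prox(x)|| = 7.2998
Step 4: Proximal objective.
0.5*||prox-x||^2 = 3.8088
lambda*||prox|| = 20.1474
Total = 23.9564


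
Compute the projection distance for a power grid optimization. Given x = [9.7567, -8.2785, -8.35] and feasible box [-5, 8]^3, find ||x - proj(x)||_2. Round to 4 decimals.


Project each component onto [-5, 8].
clip(9.7567) = 8.0, clip(-8.2785) = -5.0, clip(-8.35) = -5.0
Projection = [8.0, -5.0, -5.0]
Squared diffs: [3.086, 10.7486, 11.2225]
Distance = sqrt(25.0571) = 5.0057


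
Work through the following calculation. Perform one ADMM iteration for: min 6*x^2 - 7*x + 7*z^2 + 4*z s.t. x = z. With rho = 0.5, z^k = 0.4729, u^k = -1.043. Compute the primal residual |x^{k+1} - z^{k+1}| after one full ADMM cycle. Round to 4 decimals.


ADMM iteration with rho = 0.5, z^k = 0.4729, u^k = -1.043
Step 1: x-update.
Minimize 6*x^2 - 7*x + (0.5/2)*(x - 0.4729 - 1.043)^2
FOC: (2*6 + 0.5)*x = 7 + 0.5*(0.4729 + 1.043)
x^{k+1} = 0.6206
Step 2: z-update.
Minimize 7*z^2 + 4*z + (0.5/2)*(0.6206 - z - 1.043)^2
FOC: (2*7 + 0.5)*z = -4 + 0.5*(0.6206 - 1.043)
z^{k+1} = -0.2904
Step 3: u-update.
u^{k+1} = -1.043 + 0.6206 + 0.2904 = -0.1319
Step 4: Primal residual = |0.6206 + 0.2904| = 0.9111


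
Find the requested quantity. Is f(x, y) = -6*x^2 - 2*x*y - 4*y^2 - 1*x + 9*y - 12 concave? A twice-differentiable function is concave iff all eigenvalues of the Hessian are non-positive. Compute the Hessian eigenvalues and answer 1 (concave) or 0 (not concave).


The Hessian of f(x,y) = -6*x^2 - 2*x*y - 4*y^2 - 1*x + 9*y - 12 is:
H = [[-12, -2], [-2, -8]]
Trace = -12 - 8 = -20
Determinant = -12*-8 - (-2)^2 = 92
Discriminant = (-20)^2 - 4*92 = 32.0
Eigenvalues: lambda_1 = -12.8284, lambda_2 = -7.1716
The function is concave.

1


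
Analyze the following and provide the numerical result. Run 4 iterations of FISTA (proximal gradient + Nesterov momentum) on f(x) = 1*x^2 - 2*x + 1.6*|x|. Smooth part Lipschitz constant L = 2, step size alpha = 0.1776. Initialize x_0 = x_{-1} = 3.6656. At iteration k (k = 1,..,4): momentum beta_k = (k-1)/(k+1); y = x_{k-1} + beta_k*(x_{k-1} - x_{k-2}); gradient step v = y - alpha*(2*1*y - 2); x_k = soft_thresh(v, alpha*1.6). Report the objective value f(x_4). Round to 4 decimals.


FISTA on f(x) = 1*x^2 - 2*x + 1.6*|x|
L = 2, alpha = 0.1776
Iteration 1: beta = 0.0, y = 3.6656 + 0.0*(3.6656 - 3.6656) = 3.6656
  grad(y) = 5.3312, v = y - alpha*grad = 2.7188
  prox(v) = soft_thresh(2.7188, 0.2842) = 2.4346
Iteration 2: beta = 0.3333, y = 2.4346 + 0.3333*(2.4346 - 3.6656) = 2.0243
  grad(y) = 2.0486, v = y - alpha*grad = 1.6605
  prox(v) = soft_thresh(1.6605, 0.2842) = 1.3763
Iteration 3: beta = 0.5, y = 1.3763 + 0.5*(1.3763 - 2.4346) = 0.8471
  grad(y) = -0.3057, v = y - alpha*grad = 0.9014
  prox(v) = soft_thresh(0.9014, 0.2842) = 0.6173
Iteration 4: beta = 0.6, y = 0.6173 + 0.6*(0.6173 - 1.3763) = 0.1619
  grad(y) = -1.6763, v = y - alpha*grad = 0.4596
  prox(v) = soft_thresh(0.4596, 0.2842) = 0.1754
f(x_4) = 1*0.1754^2 - 2*0.1754 + 1.6*|0.1754| = -0.0394


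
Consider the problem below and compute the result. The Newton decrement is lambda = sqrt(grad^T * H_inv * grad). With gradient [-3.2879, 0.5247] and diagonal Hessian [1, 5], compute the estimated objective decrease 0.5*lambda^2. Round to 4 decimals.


Step 1: H is diagonal, so H^(-1) * g = [-3.2879, 0.1049].
Step 2: g^T H^(-1) g = sum_i g_i^2 / H_ii
  = (-3.2879)^2/1 + (0.5247)^2/5
  = 10.8103 + 0.0551 = 10.8653
Step 3: Objective decrease = 0.5 * g^T H^(-1) g = 5.4327


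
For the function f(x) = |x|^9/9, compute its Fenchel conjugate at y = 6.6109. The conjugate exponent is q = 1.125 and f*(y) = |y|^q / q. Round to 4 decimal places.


The conjugate exponent q satisfies 1/p + 1/q = 1.
p = 9, so q = 9/(9 - 1) = 1.125
|y|^q = 6.6109^1.125 = 8.3713
f*(6.6109) = 8.3713 / 1.125 = 7.4412


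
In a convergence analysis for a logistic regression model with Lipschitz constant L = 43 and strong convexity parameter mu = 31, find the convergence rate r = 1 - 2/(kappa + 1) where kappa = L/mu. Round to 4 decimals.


Step 1: Compute the condition number.
kappa = L/mu = 43/31 = 1.3871
Step 2: Compute the convergence rate.
r = 1 - 2/(kappa + 1) = 1 - 2*mu/(L + mu) = (L - mu)/(L + mu) = 12/74 = 0.1622


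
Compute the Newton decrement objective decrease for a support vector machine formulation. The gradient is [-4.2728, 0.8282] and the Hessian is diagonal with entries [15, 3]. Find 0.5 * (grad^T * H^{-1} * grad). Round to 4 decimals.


Step 1: H is diagonal, so H^(-1) * g = [-0.2849, 0.2761].
Step 2: g^T H^(-1) g = sum_i g_i^2 / H_ii
  = (-4.2728)^2/15 + (0.8282)^2/3
  = 1.2171 + 0.2286 = 1.4458
Step 3: Objective decrease = 0.5 * g^T H^(-1) g = 0.7229


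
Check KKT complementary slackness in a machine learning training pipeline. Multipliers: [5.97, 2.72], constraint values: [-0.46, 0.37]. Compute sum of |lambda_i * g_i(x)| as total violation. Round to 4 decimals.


KKT complementary slackness check:
lambda_1 * g_1 = 5.97 * -0.46 = -2.7462
lambda_2 * g_2 = 2.72 * 0.37 = 1.0064
Total violation = 2.7462 + 1.0064 = 3.7526


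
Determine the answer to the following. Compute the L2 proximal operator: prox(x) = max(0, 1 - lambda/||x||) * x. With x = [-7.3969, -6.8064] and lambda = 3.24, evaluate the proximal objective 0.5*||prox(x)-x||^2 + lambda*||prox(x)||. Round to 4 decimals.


Step 1: Compute ||x||.
||x|| = 10.0519
Step 2: Compute scaling factor.
scale = max(0, 1 - 3.24/10.0519) = 0.6777
Step 3: prox(x) = [-5.0127, -4.6125]
||prox(x)|| = 6.8119
Step 4: Proximal objective.
0.5*||prox-x||^2 = 5.2488
lambda*||prox|| = 22.0706
Total = 27.3194


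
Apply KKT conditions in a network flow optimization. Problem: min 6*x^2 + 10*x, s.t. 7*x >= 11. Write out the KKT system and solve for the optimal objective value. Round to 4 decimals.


Step 1: Try lambda = 0 (constraint inactive).
x_unc = -10/(2*6) = -0.8333
Check: 7*-0.8333 = -5.8331 < 11 -- violated!
Step 2: Constraint must be active: 7*x = 11
x* = 11/7 = 1.5714 (rounded; the exact value 11/7 is used below)
lambda = (2*6*(11/7) + 10)/7 = 4.1224
Step 3: Compute optimal value.
f(x*) = 6*(11/7)^2 + 10*(11/7) = 30.5306


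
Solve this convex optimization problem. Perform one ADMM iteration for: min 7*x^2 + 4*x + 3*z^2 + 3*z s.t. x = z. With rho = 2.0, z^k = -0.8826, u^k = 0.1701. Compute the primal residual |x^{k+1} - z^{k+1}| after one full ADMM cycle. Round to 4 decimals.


ADMM iteration with rho = 2.0, z^k = -0.8826, u^k = 0.1701
Step 1: x-update.
Minimize 7*x^2 + 4*x + (2.0/2)*(x + 0.8826 + 0.1701)^2
FOC: (2*7 + 2.0)*x = -4 + 2.0*(-0.8826 - 0.1701)
x^{k+1} = -0.3816
Step 2: z-update.
Minimize 3*z^2 + 3*z + (2.0/2)*(-0.3816 - z + 0.1701)^2
FOC: (2*3 + 2.0)*z = -3 + 2.0*(-0.3816 + 0.1701)
z^{k+1} = -0.4279
Step 3: u-update.
u^{k+1} = 0.1701 - 0.3816 + 0.4279 = 0.2164
Step 4: Primal residual = |-0.3816 + 0.4279| = 0.0463


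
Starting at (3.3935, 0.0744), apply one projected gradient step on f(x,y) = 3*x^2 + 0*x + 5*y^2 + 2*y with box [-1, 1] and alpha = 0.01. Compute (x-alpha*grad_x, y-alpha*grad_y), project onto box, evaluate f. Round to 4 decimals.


Step 1: Compute gradient at (3.3935, 0.0744).
grad_x = 2*3*3.3935 + 0 = 20.361
grad_y = 2*5*0.0744 + 2 = 2.744
Step 2: Gradient step.
x_raw = 3.3935 - 0.01*20.361 = 3.1899
y_raw = 0.0744 - 0.01*2.744 = 0.047
Step 3: Project onto [-1, 1].
x_proj = clip(3.1899) = 1.0
y_proj = clip(0.047) = 0.047
Step 4: Evaluate f.
f(1.0, 0.047) = 3.1049


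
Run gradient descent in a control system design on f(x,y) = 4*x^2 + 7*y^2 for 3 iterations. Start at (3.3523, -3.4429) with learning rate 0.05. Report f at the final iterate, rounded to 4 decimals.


Gradient descent on f(x,y) = 4*x^2 + 7*y^2.
Starting point: (3.3523, -3.4429), alpha = 0.05
Step 1: grad_x = 2*4*3.3523 = 26.8184, grad_y = 2*7*-3.4429 = -48.2006
  x_1 = 3.3523 - 0.05*26.8184 = 2.0114
  y_1 = -3.4429 - 0.05*-48.2006 = -1.0329
Step 2: grad_x = 2*4*2.0114 = 16.091, grad_y = 2*7*-1.0329 = -14.4602
  x_2 = 2.0114 - 0.05*16.091 = 1.2068
  y_2 = -1.0329 - 0.05*-14.4602 = -0.3099
Step 3: grad_x = 2*4*1.2068 = 9.6546, grad_y = 2*7*-0.3099 = -4.3381
  x_3 = 1.2068 - 0.05*9.6546 = 0.7241
  y_3 = -0.3099 - 0.05*-4.3381 = -0.093
f(0.7241, -0.093) = 4*0.7241^2 + 7*(-0.093)^2 = 2.1578


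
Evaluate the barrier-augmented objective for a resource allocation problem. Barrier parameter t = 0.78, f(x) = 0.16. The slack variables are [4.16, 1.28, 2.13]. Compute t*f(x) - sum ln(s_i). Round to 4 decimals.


Step 1: Compute log-barrier.
ln values: [1.4255, 0.2469, 0.7561]
phi = -(1.4255 + 0.2469 + 0.7561) = -2.4285
Step 2: Compute augmented objective.
t*f(x) = 0.78*0.16 = 0.1248
Total = 0.1248 - 2.4285 = -2.3037


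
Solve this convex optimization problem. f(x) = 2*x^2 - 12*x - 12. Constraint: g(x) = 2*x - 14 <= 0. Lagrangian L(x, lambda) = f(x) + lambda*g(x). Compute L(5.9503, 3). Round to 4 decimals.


Step 1: Evaluate f(x).
f(5.9503) = 2*5.9503^2 - 12*5.9503 - 12 = -12.5915
Step 2: Evaluate g(x).
g(5.9503) = 2*5.9503 - 14 = -2.0994
Step 3: Compute Lagrangian.
L = -12.5915 + 3*-2.0994 = -18.8897


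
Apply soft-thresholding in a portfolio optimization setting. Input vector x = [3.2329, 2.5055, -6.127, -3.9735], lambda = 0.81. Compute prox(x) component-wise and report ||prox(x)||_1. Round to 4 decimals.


Soft-thresholding with lambda = 0.81:
prox(3.2329) = sign(3.2329)*max(|3.2329| - 0.81, 0) = 2.4229
prox(2.5055) = sign(2.5055)*max(|2.5055| - 0.81, 0) = 1.6955
prox(-6.127) = sign(-6.127)*max(|-6.127| - 0.81, 0) = -5.317
prox(-3.9735) = sign(-3.9735)*max(|-3.9735| - 0.81, 0) = -3.1635
prox(x) = [2.4229, 1.6955, -5.317, -3.1635]
||prox(x)||_1 = 2.4229 + 1.6955 + 5.317 + 3.1635 = 12.5989


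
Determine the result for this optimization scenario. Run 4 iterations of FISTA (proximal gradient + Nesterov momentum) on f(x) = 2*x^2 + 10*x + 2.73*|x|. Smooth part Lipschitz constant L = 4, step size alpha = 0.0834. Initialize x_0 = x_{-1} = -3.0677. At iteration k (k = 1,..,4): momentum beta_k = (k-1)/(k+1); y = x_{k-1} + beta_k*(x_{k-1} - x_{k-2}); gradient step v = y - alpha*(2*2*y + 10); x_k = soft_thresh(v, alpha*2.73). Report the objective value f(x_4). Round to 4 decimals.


FISTA on f(x) = 2*x^2 + 10*x + 2.73*|x|
L = 4, alpha = 0.0834
Iteration 1: beta = 0.0, y = -3.0677 + 0.0*(-3.0677 + 3.0677) = -3.0677
  grad(y) = -2.2708, v = y - alpha*grad = -2.8783
  prox(v) = soft_thresh(-2.8783, 0.2277) = -2.6506
Iteration 2: beta = 0.3333, y = -2.6506 + 0.3333*(-2.6506 + 3.0677) = -2.5116
  grad(y) = -0.0464, v = y - alpha*grad = -2.5077
  prox(v) = soft_thresh(-2.5077, 0.2277) = -2.2801
Iteration 3: beta = 0.5, y = -2.2801 + 0.5*(-2.2801 + 2.6506) = -2.0948
  grad(y) = 1.6209, v = y - alpha*grad = -2.23
  prox(v) = soft_thresh(-2.23, 0.2277) = -2.0023
Iteration 4: beta = 0.6, y = -2.0023 + 0.6*(-2.0023 + 2.2801) = -1.8356
  grad(y) = 2.6576, v = y - alpha*grad = -2.0572
  prox(v) = soft_thresh(-2.0572, 0.2277) = -1.8296
f(x_4) = 2*(-1.8296)^2 + 10*(-1.8296) + 2.73*|-1.8296| = -6.6063


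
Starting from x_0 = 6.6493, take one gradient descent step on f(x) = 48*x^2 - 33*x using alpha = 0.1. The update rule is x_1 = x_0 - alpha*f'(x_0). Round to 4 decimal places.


We compute the gradient at x_0 and apply the update.
f'(x) = 96*x - 33
f'(6.6493) = 96*6.6493 - 33 = 605.3328
x_1 = 6.6493 - 0.1*605.3328 = -53.884


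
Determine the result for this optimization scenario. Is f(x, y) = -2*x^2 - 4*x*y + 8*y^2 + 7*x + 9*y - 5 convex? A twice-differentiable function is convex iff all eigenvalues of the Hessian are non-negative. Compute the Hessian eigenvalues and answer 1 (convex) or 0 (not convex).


The Hessian of f(x,y) = -2*x^2 - 4*x*y + 8*y^2 + 7*x + 9*y - 5 is:
H = [[-4, -4], [-4, 16]]
Trace = -4 + 16 = 12
Determinant = -4*16 - (-4)^2 = -80
Discriminant = (12)^2 - 4*-80 = 464.0
Eigenvalues: lambda_1 = -4.7703, lambda_2 = 16.7703
The function is not convex.

0


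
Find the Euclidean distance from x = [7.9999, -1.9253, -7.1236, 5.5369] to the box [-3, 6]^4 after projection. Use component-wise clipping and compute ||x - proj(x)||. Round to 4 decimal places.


Project each component onto [-3, 6].
clip(7.9999) = 6.0, clip(-1.9253) = -1.9253, clip(-7.1236) = -3.0, clip(5.5369) = 5.5369
Projection = [6.0, -1.9253, -3.0, 5.5369]
Squared diffs: [3.9996, 0.0, 17.0041, 0.0]
Distance = sqrt(21.0037) = 4.583
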